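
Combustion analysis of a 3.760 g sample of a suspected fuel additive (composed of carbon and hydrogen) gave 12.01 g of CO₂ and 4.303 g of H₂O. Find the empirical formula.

mol C = 12.01 g CO₂ ÷ 44.009 g/mol = 0.27290 mol
mol H = 2 × 4.303 g H₂O ÷ 18.015 g/mol = 0.47771 mol
Divide by the smallest (0.27290 mol): C 1.000, H 1.751
Multiplying each by 4 gives whole numbers: C 4.00, H 7.00

C4H7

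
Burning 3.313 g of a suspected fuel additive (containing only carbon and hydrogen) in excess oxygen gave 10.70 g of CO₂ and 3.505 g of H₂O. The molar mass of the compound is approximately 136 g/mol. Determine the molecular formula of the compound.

mol C = 10.70 g CO₂ ÷ 44.009 g/mol = 0.24313 mol
mol H = 2 × 3.505 g H₂O ÷ 18.015 g/mol = 0.38912 mol
Divide by the smallest (0.24313 mol): C 1.000, H 1.600
Multiplying each by 5 gives whole numbers: C 5.00, H 8.00
Empirical formula: C5H8
Empirical-formula mass = 68.12 g/mol; 136 ÷ 68.12 ≈ 2, so the molecular formula is C10H16.

C10H16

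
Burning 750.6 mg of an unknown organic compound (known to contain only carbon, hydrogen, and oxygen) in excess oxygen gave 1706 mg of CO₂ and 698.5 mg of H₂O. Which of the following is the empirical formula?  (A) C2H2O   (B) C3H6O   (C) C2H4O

mol C = 1.706 g CO₂ ÷ 44.009 g/mol = 0.038765 mol
mol H = 2 × 0.6985 g H₂O ÷ 18.015 g/mol = 0.077546 mol
mass O = 0.7506 − (0.46560 + 0.078167) = 0.20683 g → mol O = 0.20683 ÷ 15.999 = 0.012928 mol
Divide by the smallest (0.012928 mol): C 2.999, H 5.999, O 1.000

(B) C3H6O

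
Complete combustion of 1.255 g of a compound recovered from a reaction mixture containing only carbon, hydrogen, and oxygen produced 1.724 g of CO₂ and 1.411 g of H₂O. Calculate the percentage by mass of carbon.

mol C = 1.724 g CO₂ ÷ 44.009 g/mol = 0.039174 mol
mol H = 2 × 1.411 g H₂O ÷ 18.015 g/mol = 0.15665 mol
mass O = 1.255 − (0.47052 + 0.15790) = 0.62658 g → mol O = 0.62658 ÷ 15.999 = 0.039164 mol
mass % C = 0.47052 g ÷ 1.255 g × 100%

37.49%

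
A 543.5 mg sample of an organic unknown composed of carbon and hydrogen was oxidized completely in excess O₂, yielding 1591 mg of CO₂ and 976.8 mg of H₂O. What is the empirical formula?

CH3

mol C = 1.591 g CO₂ ÷ 44.009 g/mol = 0.036152 mol
mol H = 2 × 0.9768 g H₂O ÷ 18.015 g/mol = 0.10844 mol
Divide by the smallest (0.036152 mol): C 1.000, H 3.000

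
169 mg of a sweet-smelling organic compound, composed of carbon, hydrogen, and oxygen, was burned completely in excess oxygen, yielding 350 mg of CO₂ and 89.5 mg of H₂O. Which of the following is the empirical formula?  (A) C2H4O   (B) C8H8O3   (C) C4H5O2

(C) C4H5O2

mol C = 0.350 g CO₂ ÷ 44.009 g/mol = 0.007953 mol
mol H = 2 × 0.0895 g H₂O ÷ 18.015 g/mol = 0.009936 mol
mass O = 0.169 − (0.09552 + 0.01002) = 0.06346 g → mol O = 0.06346 ÷ 15.999 = 0.003967 mol
Divide by the smallest (0.003967 mol): C 2.005, H 2.505, O 1.000
Multiplying each by 2 gives whole numbers: C 4.01, H 5.01, O 2.00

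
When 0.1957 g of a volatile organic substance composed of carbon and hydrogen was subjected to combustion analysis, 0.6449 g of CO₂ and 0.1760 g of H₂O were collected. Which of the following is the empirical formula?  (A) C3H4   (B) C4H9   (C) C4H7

(A) C3H4

mol C = 0.6449 g CO₂ ÷ 44.009 g/mol = 0.014654 mol
mol H = 2 × 0.1760 g H₂O ÷ 18.015 g/mol = 0.019539 mol
Divide by the smallest (0.014654 mol): C 1.000, H 1.333
Multiplying each by 3 gives whole numbers: C 3.00, H 4.00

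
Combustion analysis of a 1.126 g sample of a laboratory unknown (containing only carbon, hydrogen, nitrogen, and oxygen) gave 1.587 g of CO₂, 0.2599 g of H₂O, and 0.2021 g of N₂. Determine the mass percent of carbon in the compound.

mol C = 1.587 g CO₂ ÷ 44.009 g/mol = 0.036061 mol
mol H = 2 × 0.2599 g H₂O ÷ 18.015 g/mol = 0.028854 mol
mol N = 2 × 0.2021 g N₂ ÷ 28.014 g/mol = 0.014429 mol
mass O = 1.126 − (0.43313 + 0.029085 + 0.20210) = 0.46169 g → mol O = 0.46169 ÷ 15.999 = 0.028857 mol
mass % C = 0.43313 g ÷ 1.126 g × 100%

38.47%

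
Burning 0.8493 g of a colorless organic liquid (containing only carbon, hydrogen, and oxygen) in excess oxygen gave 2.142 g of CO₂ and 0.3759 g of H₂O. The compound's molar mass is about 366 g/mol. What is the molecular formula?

C21H18O6

mol C = 2.142 g CO₂ ÷ 44.009 g/mol = 0.048672 mol
mol H = 2 × 0.3759 g H₂O ÷ 18.015 g/mol = 0.041732 mol
mass O = 0.8493 − (0.58460 + 0.042066) = 0.22264 g → mol O = 0.22264 ÷ 15.999 = 0.013916 mol
Divide by the smallest (0.013916 mol): C 3.498, H 2.999, O 1.000
Multiplying each by 2 gives whole numbers: C 7.00, H 6.00, O 2.00
Empirical formula: C7H6O2
Empirical-formula mass = 122.12 g/mol; 366 ÷ 122.12 ≈ 3, so the molecular formula is C21H18O6.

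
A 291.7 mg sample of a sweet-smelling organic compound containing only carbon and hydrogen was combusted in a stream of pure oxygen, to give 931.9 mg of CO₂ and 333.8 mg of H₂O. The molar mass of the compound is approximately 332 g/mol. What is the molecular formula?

mol C = 0.9319 g CO₂ ÷ 44.009 g/mol = 0.021175 mol
mol H = 2 × 0.3338 g H₂O ÷ 18.015 g/mol = 0.037058 mol
Divide by the smallest (0.021175 mol): C 1.000, H 1.750
Multiplying each by 4 gives whole numbers: C 4.00, H 7.00
Empirical formula: C4H7
Empirical-formula mass = 55.10 g/mol; 332 ÷ 55.10 ≈ 6, so the molecular formula is C24H42.

C24H42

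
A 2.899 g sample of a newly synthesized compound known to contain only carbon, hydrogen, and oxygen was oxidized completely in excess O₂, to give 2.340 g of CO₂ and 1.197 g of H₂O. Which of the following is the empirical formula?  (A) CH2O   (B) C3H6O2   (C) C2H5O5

(C) C2H5O5

mol C = 2.340 g CO₂ ÷ 44.009 g/mol = 0.053171 mol
mol H = 2 × 1.197 g H₂O ÷ 18.015 g/mol = 0.13289 mol
mass O = 2.899 − (0.63864 + 0.13395) = 2.1264 g → mol O = 2.1264 ÷ 15.999 = 0.13291 mol
Divide by the smallest (0.053171 mol): C 1.000, H 2.499, O 2.500
Multiplying each by 2 gives whole numbers: C 2.00, H 5.00, O 5.00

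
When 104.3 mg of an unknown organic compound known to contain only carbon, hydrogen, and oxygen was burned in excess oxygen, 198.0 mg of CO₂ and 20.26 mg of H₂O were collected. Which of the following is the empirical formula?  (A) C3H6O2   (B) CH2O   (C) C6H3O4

mol C = 0.1980 g CO₂ ÷ 44.009 g/mol = 0.0044991 mol
mol H = 2 × 0.02026 g H₂O ÷ 18.015 g/mol = 0.0022492 mol
mass O = 0.1043 − (0.054038 + 0.0022672) = 0.047994 g → mol O = 0.047994 ÷ 15.999 = 0.0029998 mol
Divide by the smallest (0.0022492 mol): C 2.000, H 1.000, O 1.334
Multiplying each by 3 gives whole numbers: C 6.00, H 3.00, O 4.00

(C) C6H3O4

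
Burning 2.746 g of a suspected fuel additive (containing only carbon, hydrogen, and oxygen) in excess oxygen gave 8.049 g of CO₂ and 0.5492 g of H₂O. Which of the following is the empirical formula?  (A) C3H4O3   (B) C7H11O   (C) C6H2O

mol C = 8.049 g CO₂ ÷ 44.009 g/mol = 0.18289 mol
mol H = 2 × 0.5492 g H₂O ÷ 18.015 g/mol = 0.060971 mol
mass O = 2.746 − (2.1967 + 0.061459) = 0.48780 g → mol O = 0.48780 ÷ 15.999 = 0.030489 mol
Divide by the smallest (0.030489 mol): C 5.999, H 2.000, O 1.000

(C) C6H2O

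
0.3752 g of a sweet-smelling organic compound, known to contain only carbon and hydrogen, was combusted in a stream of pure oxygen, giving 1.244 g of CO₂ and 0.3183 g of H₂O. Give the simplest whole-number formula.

C4H5

mol C = 1.244 g CO₂ ÷ 44.009 g/mol = 0.028267 mol
mol H = 2 × 0.3183 g H₂O ÷ 18.015 g/mol = 0.035337 mol
Divide by the smallest (0.028267 mol): C 1.000, H 1.250
Multiplying each by 4 gives whole numbers: C 4.00, H 5.00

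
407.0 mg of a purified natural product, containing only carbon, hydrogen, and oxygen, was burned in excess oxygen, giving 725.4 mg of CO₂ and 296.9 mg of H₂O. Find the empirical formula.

mol C = 0.7254 g CO₂ ÷ 44.009 g/mol = 0.016483 mol
mol H = 2 × 0.2969 g H₂O ÷ 18.015 g/mol = 0.032961 mol
mass O = 0.4070 − (0.19798 + 0.033225) = 0.17580 g → mol O = 0.17580 ÷ 15.999 = 0.010988 mol
Divide by the smallest (0.010988 mol): C 1.500, H 3.000, O 1.000
Multiplying each by 2 gives whole numbers: C 3.00, H 6.00, O 2.00

C3H6O2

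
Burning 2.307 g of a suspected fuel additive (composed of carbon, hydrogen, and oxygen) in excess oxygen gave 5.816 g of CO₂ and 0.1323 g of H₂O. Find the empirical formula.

C9HO3

mol C = 5.816 g CO₂ ÷ 44.009 g/mol = 0.13215 mol
mol H = 2 × 0.1323 g H₂O ÷ 18.015 g/mol = 0.014688 mol
mass O = 2.307 − (1.5873 + 0.014805) = 0.70488 g → mol O = 0.70488 ÷ 15.999 = 0.044058 mol
Divide by the smallest (0.014688 mol): C 8.998, H 1.000, O 3.000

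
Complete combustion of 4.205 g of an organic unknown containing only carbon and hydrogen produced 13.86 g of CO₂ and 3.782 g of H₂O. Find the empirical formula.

C3H4

mol C = 13.86 g CO₂ ÷ 44.009 g/mol = 0.31494 mol
mol H = 2 × 3.782 g H₂O ÷ 18.015 g/mol = 0.41987 mol
Divide by the smallest (0.31494 mol): C 1.000, H 1.333
Multiplying each by 3 gives whole numbers: C 3.00, H 4.00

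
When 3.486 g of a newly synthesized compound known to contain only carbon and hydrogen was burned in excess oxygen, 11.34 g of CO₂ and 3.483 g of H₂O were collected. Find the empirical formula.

C2H3

mol C = 11.34 g CO₂ ÷ 44.009 g/mol = 0.25767 mol
mol H = 2 × 3.483 g H₂O ÷ 18.015 g/mol = 0.38668 mol
Divide by the smallest (0.25767 mol): C 1.000, H 1.501
Multiplying each by 2 gives whole numbers: C 2.00, H 3.00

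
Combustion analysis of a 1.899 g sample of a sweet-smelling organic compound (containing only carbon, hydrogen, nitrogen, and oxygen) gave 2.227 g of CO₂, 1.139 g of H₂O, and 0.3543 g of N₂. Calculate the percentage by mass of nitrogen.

18.66%

mol C = 2.227 g CO₂ ÷ 44.009 g/mol = 0.050603 mol
mol H = 2 × 1.139 g H₂O ÷ 18.015 g/mol = 0.12645 mol
mol N = 2 × 0.3543 g N₂ ÷ 28.014 g/mol = 0.025294 mol
mass O = 1.899 − (0.60780 + 0.12746 + 0.35430) = 0.80944 g → mol O = 0.80944 ÷ 15.999 = 0.050593 mol
mass % N = 0.35430 g ÷ 1.899 g × 100%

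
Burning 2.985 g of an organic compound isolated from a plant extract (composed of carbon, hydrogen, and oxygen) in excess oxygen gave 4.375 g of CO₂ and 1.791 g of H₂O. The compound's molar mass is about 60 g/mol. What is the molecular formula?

C2H4O2

mol C = 4.375 g CO₂ ÷ 44.009 g/mol = 0.099411 mol
mol H = 2 × 1.791 g H₂O ÷ 18.015 g/mol = 0.19883 mol
mass O = 2.985 − (1.1940 + 0.20042) = 1.5905 g → mol O = 1.5905 ÷ 15.999 = 0.099415 mol
Divide by the smallest (0.099411 mol): C 1.000, H 2.000, O 1.000
Empirical formula: CH2O
Empirical-formula mass = 30.03 g/mol; 60 ÷ 30.03 ≈ 2, so the molecular formula is C2H4O2.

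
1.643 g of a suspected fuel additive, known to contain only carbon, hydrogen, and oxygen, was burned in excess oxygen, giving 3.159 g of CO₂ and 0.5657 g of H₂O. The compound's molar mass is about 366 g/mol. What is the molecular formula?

C16H14O10

mol C = 3.159 g CO₂ ÷ 44.009 g/mol = 0.071781 mol
mol H = 2 × 0.5657 g H₂O ÷ 18.015 g/mol = 0.062803 mol
mass O = 1.643 − (0.86216 + 0.063306) = 0.71754 g → mol O = 0.71754 ÷ 15.999 = 0.044849 mol
Divide by the smallest (0.044849 mol): C 1.601, H 1.400, O 1.000
Multiplying each by 5 gives whole numbers: C 8.00, H 7.00, O 5.00
Empirical formula: C8H7O5
Empirical-formula mass = 183.14 g/mol; 366 ÷ 183.14 ≈ 2, so the molecular formula is C16H14O10.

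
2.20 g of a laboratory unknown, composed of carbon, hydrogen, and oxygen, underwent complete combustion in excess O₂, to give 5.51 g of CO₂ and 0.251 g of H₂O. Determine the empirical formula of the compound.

C9H2O3

mol C = 5.51 g CO₂ ÷ 44.009 g/mol = 0.1252 mol
mol H = 2 × 0.251 g H₂O ÷ 18.015 g/mol = 0.02787 mol
mass O = 2.20 − (1.504 + 0.02809) = 0.6681 g → mol O = 0.6681 ÷ 15.999 = 0.04176 mol
Divide by the smallest (0.02787 mol): C 4.493, H 1.000, O 1.499
Multiplying each by 2 gives whole numbers: C 8.99, H 2.00, O 3.00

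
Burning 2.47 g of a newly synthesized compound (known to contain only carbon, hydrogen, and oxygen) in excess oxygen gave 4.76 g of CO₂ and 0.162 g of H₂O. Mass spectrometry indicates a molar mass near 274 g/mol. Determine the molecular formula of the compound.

mol C = 4.76 g CO₂ ÷ 44.009 g/mol = 0.1082 mol
mol H = 2 × 0.162 g H₂O ÷ 18.015 g/mol = 0.01799 mol
mass O = 2.47 − (1.299 + 0.01813) = 1.153 g → mol O = 1.153 ÷ 15.999 = 0.07205 mol
Divide by the smallest (0.01799 mol): C 6.014, H 1.000, O 4.006
Empirical formula: C6HO4
Empirical-formula mass = 137.07 g/mol; 274 ÷ 137.07 ≈ 2, so the molecular formula is C12H2O8.

C12H2O8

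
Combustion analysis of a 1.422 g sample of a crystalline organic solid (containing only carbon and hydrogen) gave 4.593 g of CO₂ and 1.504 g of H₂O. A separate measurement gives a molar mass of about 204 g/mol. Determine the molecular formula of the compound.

C15H24

mol C = 4.593 g CO₂ ÷ 44.009 g/mol = 0.10437 mol
mol H = 2 × 1.504 g H₂O ÷ 18.015 g/mol = 0.16697 mol
Divide by the smallest (0.10437 mol): C 1.000, H 1.600
Multiplying each by 5 gives whole numbers: C 5.00, H 8.00
Empirical formula: C5H8
Empirical-formula mass = 68.12 g/mol; 204 ÷ 68.12 ≈ 3, so the molecular formula is C15H24.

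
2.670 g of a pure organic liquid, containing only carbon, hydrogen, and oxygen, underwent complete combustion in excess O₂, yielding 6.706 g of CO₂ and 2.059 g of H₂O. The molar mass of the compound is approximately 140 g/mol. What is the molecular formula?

mol C = 6.706 g CO₂ ÷ 44.009 g/mol = 0.15238 mol
mol H = 2 × 2.059 g H₂O ÷ 18.015 g/mol = 0.22859 mol
mass O = 2.670 − (1.8302 + 0.23042) = 0.60937 g → mol O = 0.60937 ÷ 15.999 = 0.038088 mol
Divide by the smallest (0.038088 mol): C 4.001, H 6.002, O 1.000
Empirical formula: C4H6O
Empirical-formula mass = 70.09 g/mol; 140 ÷ 70.09 ≈ 2, so the molecular formula is C8H12O2.

C8H12O2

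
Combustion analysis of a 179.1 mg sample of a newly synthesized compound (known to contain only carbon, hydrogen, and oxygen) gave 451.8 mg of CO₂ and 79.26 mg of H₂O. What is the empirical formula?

C7H6O2

mol C = 0.4518 g CO₂ ÷ 44.009 g/mol = 0.010266 mol
mol H = 2 × 0.07926 g H₂O ÷ 18.015 g/mol = 0.0087993 mol
mass O = 0.1791 − (0.12331 + 0.0088697) = 0.046924 g → mol O = 0.046924 ÷ 15.999 = 0.0029330 mol
Divide by the smallest (0.0029330 mol): C 3.500, H 3.000, O 1.000
Multiplying each by 2 gives whole numbers: C 7.00, H 6.00, O 2.00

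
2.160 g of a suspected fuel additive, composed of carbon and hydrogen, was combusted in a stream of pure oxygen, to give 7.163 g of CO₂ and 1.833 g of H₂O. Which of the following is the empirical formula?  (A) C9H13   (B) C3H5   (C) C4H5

mol C = 7.163 g CO₂ ÷ 44.009 g/mol = 0.16276 mol
mol H = 2 × 1.833 g H₂O ÷ 18.015 g/mol = 0.20350 mol
Divide by the smallest (0.16276 mol): C 1.000, H 1.250
Multiplying each by 4 gives whole numbers: C 4.00, H 5.00

(C) C4H5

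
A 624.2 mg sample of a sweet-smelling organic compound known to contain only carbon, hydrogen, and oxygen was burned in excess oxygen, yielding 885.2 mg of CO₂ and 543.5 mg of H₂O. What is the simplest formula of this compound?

mol C = 0.8852 g CO₂ ÷ 44.009 g/mol = 0.020114 mol
mol H = 2 × 0.5435 g H₂O ÷ 18.015 g/mol = 0.060339 mol
mass O = 0.6242 − (0.24159 + 0.060821) = 0.32179 g → mol O = 0.32179 ÷ 15.999 = 0.020113 mol
Divide by the smallest (0.020113 mol): C 1.000, H 3.000, O 1.000

CH3O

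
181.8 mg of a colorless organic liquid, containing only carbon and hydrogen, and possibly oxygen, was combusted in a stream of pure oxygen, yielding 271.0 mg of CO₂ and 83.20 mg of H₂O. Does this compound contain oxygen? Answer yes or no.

mol C = 0.2710 g CO₂ ÷ 44.009 g/mol = 0.0061578 mol
mol H = 2 × 0.08320 g H₂O ÷ 18.015 g/mol = 0.0092367 mol
C and H account for only 0.083272 g of the 0.1818 g sample; the remaining 0.098528 g must be oxygen.

yes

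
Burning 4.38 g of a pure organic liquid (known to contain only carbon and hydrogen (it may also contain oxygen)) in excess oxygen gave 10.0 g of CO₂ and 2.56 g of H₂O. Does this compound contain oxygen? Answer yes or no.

yes

mol C = 10.0 g CO₂ ÷ 44.009 g/mol = 0.2272 mol
mol H = 2 × 2.56 g H₂O ÷ 18.015 g/mol = 0.2842 mol
C and H account for only 3.016 g of the 4.38 g sample; the remaining 1.364 g must be oxygen.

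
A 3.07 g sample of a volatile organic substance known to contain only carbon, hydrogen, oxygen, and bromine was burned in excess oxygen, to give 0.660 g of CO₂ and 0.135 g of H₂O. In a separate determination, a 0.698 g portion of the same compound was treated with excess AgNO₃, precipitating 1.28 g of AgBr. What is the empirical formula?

CHBr2O2

mol C = 0.660 g CO₂ ÷ 44.009 g/mol = 0.01500 mol
mol H = 2 × 0.135 g H₂O ÷ 18.015 g/mol = 0.01499 mol
From the AgBr data: mol Br per gram of compound = (1.28 ÷ 187.772) ÷ 0.698 = 0.009766 mol/g, so in the 3.07 g combustion sample mol Br = 0.02998 mol
mass O = 3.07 − (0.1801 + 0.01511 + 2.396) = 0.4791 g → mol O = 0.4791 ÷ 15.999 = 0.02994 mol
Divide by the smallest (0.01499 mol): C 1.001, H 1.000, Br 2.000, O 1.998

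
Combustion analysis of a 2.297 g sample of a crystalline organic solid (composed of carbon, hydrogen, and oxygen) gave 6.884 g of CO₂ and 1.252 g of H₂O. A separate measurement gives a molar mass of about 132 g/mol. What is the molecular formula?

mol C = 6.884 g CO₂ ÷ 44.009 g/mol = 0.15642 mol
mol H = 2 × 1.252 g H₂O ÷ 18.015 g/mol = 0.13900 mol
mass O = 2.297 − (1.8788 + 0.14011) = 0.27810 g → mol O = 0.27810 ÷ 15.999 = 0.017382 mol
Divide by the smallest (0.017382 mol): C 8.999, H 7.996, O 1.000
Empirical formula: C9H8O
Empirical-formula mass = 132.16 g/mol; 132 ÷ 132.16 ≈ 1, so the molecular formula is C9H8O.

C9H8O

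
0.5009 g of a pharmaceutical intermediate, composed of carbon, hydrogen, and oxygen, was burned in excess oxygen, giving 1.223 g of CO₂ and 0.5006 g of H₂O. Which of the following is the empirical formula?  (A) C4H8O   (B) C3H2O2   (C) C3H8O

mol C = 1.223 g CO₂ ÷ 44.009 g/mol = 0.027790 mol
mol H = 2 × 0.5006 g H₂O ÷ 18.015 g/mol = 0.055576 mol
mass O = 0.5009 − (0.33378 + 0.056021) = 0.11110 g → mol O = 0.11110 ÷ 15.999 = 0.0069440 mol
Divide by the smallest (0.0069440 mol): C 4.002, H 8.003, O 1.000

(A) C4H8O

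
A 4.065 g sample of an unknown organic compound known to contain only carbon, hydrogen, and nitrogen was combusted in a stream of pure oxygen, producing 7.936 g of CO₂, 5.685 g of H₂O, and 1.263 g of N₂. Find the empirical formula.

mol C = 7.936 g CO₂ ÷ 44.009 g/mol = 0.18033 mol
mol H = 2 × 5.685 g H₂O ÷ 18.015 g/mol = 0.63114 mol
mol N = 2 × 1.263 g N₂ ÷ 28.014 g/mol = 0.090169 mol
Divide by the smallest (0.090169 mol): C 2.000, H 7.000, N 1.000

C2H7N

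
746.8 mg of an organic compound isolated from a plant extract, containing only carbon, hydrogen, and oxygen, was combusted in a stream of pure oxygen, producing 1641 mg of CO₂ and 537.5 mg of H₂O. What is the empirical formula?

C5H8O2

mol C = 1.641 g CO₂ ÷ 44.009 g/mol = 0.037288 mol
mol H = 2 × 0.5375 g H₂O ÷ 18.015 g/mol = 0.059672 mol
mass O = 0.7468 − (0.44786 + 0.060150) = 0.23879 g → mol O = 0.23879 ÷ 15.999 = 0.014925 mol
Divide by the smallest (0.014925 mol): C 2.498, H 3.998, O 1.000
Multiplying each by 2 gives whole numbers: C 5.00, H 8.00, O 2.00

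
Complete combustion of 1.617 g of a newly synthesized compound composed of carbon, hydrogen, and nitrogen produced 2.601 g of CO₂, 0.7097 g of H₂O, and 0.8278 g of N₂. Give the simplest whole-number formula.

C3H4N3

mol C = 2.601 g CO₂ ÷ 44.009 g/mol = 0.059102 mol
mol H = 2 × 0.7097 g H₂O ÷ 18.015 g/mol = 0.078790 mol
mol N = 2 × 0.8278 g N₂ ÷ 28.014 g/mol = 0.059099 mol
Divide by the smallest (0.059099 mol): C 1.000, H 1.333, N 1.000
Multiplying each by 3 gives whole numbers: C 3.00, H 4.00, N 3.00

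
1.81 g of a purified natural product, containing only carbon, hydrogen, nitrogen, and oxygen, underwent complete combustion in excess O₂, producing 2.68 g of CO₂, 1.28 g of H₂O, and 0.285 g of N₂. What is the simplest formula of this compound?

mol C = 2.68 g CO₂ ÷ 44.009 g/mol = 0.06090 mol
mol H = 2 × 1.28 g H₂O ÷ 18.015 g/mol = 0.1421 mol
mol N = 2 × 0.285 g N₂ ÷ 28.014 g/mol = 0.02035 mol
mass O = 1.81 − (0.7314 + 0.1432 + 0.2850) = 0.6503 g → mol O = 0.6503 ÷ 15.999 = 0.04065 mol
Divide by the smallest (0.02035 mol): C 2.993, H 6.984, N 1.000, O 1.998

C3H7NO2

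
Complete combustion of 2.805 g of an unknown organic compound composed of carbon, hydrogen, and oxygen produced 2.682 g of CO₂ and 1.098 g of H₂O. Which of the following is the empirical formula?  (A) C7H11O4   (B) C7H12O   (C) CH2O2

(C) CH2O2

mol C = 2.682 g CO₂ ÷ 44.009 g/mol = 0.060942 mol
mol H = 2 × 1.098 g H₂O ÷ 18.015 g/mol = 0.12190 mol
mass O = 2.805 − (0.73198 + 0.12287) = 1.9502 g → mol O = 1.9502 ÷ 15.999 = 0.12189 mol
Divide by the smallest (0.060942 mol): C 1.000, H 2.000, O 2.000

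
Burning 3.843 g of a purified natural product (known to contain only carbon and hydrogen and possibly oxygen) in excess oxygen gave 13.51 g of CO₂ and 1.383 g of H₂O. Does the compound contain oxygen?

mol C = 13.51 g CO₂ ÷ 44.009 g/mol = 0.30698 mol
mol H = 2 × 1.383 g H₂O ÷ 18.015 g/mol = 0.15354 mol
C and H together account for 3.8419 g — essentially the entire 3.843 g sample — so the compound contains no oxygen.

no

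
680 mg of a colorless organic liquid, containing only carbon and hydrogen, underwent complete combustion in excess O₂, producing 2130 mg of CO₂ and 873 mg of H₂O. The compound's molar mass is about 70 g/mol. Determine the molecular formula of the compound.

C5H10

mol C = 2.13 g CO₂ ÷ 44.009 g/mol = 0.04840 mol
mol H = 2 × 0.873 g H₂O ÷ 18.015 g/mol = 0.09692 mol
Divide by the smallest (0.04840 mol): C 1.000, H 2.002
Empirical formula: CH2
Empirical-formula mass = 14.03 g/mol; 70 ÷ 14.03 ≈ 5, so the molecular formula is C5H10.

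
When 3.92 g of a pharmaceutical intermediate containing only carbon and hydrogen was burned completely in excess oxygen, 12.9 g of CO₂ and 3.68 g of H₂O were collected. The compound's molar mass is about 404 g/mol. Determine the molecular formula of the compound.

C30H42

mol C = 12.9 g CO₂ ÷ 44.009 g/mol = 0.2931 mol
mol H = 2 × 3.68 g H₂O ÷ 18.015 g/mol = 0.4085 mol
Divide by the smallest (0.2931 mol): C 1.000, H 1.394
Multiplying each by 5 gives whole numbers: C 5.00, H 6.97
Empirical formula: C5H7
Empirical-formula mass = 67.11 g/mol; 404 ÷ 67.11 ≈ 6, so the molecular formula is C30H42.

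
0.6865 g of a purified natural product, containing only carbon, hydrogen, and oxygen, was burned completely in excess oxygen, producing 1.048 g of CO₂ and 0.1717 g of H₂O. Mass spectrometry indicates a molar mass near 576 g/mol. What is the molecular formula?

mol C = 1.048 g CO₂ ÷ 44.009 g/mol = 0.023813 mol
mol H = 2 × 0.1717 g H₂O ÷ 18.015 g/mol = 0.019062 mol
mass O = 0.6865 − (0.28602 + 0.019214) = 0.38126 g → mol O = 0.38126 ÷ 15.999 = 0.023830 mol
Divide by the smallest (0.019062 mol): C 1.249, H 1.000, O 1.250
Multiplying each by 4 gives whole numbers: C 5.00, H 4.00, O 5.00
Empirical formula: C5H4O5
Empirical-formula mass = 144.08 g/mol; 576 ÷ 144.08 ≈ 4, so the molecular formula is C20H16O20.

C20H16O20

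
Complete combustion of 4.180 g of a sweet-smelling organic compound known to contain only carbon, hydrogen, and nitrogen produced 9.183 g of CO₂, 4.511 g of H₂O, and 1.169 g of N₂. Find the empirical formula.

mol C = 9.183 g CO₂ ÷ 44.009 g/mol = 0.20866 mol
mol H = 2 × 4.511 g H₂O ÷ 18.015 g/mol = 0.50080 mol
mol N = 2 × 1.169 g N₂ ÷ 28.014 g/mol = 0.083458 mol
Divide by the smallest (0.083458 mol): C 2.500, H 6.001, N 1.000
Multiplying each by 2 gives whole numbers: C 5.00, H 12.00, N 2.00

C5H12N2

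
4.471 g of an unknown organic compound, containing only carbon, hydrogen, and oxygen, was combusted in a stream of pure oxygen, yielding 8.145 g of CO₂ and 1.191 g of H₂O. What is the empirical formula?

C7H5O5

mol C = 8.145 g CO₂ ÷ 44.009 g/mol = 0.18508 mol
mol H = 2 × 1.191 g H₂O ÷ 18.015 g/mol = 0.13222 mol
mass O = 4.471 − (2.2229 + 0.13328) = 2.1148 g → mol O = 2.1148 ÷ 15.999 = 0.13218 mol
Divide by the smallest (0.13218 mol): C 1.400, H 1.000, O 1.000
Multiplying each by 5 gives whole numbers: C 7.00, H 5.00, O 5.00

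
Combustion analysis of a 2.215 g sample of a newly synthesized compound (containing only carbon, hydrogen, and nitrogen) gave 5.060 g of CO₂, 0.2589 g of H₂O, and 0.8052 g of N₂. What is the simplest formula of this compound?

C4HN2

mol C = 5.060 g CO₂ ÷ 44.009 g/mol = 0.11498 mol
mol H = 2 × 0.2589 g H₂O ÷ 18.015 g/mol = 0.028743 mol
mol N = 2 × 0.8052 g N₂ ÷ 28.014 g/mol = 0.057486 mol
Divide by the smallest (0.028743 mol): C 4.000, H 1.000, N 2.000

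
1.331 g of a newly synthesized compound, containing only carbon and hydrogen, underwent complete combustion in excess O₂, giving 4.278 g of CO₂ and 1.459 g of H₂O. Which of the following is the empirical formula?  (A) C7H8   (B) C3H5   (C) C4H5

mol C = 4.278 g CO₂ ÷ 44.009 g/mol = 0.097207 mol
mol H = 2 × 1.459 g H₂O ÷ 18.015 g/mol = 0.16198 mol
Divide by the smallest (0.097207 mol): C 1.000, H 1.666
Multiplying each by 3 gives whole numbers: C 3.00, H 5.00

(B) C3H5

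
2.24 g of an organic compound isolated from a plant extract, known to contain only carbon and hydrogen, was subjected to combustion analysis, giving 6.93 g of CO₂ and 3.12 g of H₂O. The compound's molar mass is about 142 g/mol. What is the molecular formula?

C10H22

mol C = 6.93 g CO₂ ÷ 44.009 g/mol = 0.1575 mol
mol H = 2 × 3.12 g H₂O ÷ 18.015 g/mol = 0.3464 mol
Divide by the smallest (0.1575 mol): C 1.000, H 2.200
Multiplying each by 5 gives whole numbers: C 5.00, H 11.00
Empirical formula: C5H11
Empirical-formula mass = 71.14 g/mol; 142 ÷ 71.14 ≈ 2, so the molecular formula is C10H22.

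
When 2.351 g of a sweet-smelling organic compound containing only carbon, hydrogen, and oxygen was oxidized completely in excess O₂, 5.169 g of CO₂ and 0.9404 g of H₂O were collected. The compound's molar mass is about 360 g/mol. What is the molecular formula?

C18H16O8

mol C = 5.169 g CO₂ ÷ 44.009 g/mol = 0.11745 mol
mol H = 2 × 0.9404 g H₂O ÷ 18.015 g/mol = 0.10440 mol
mass O = 2.351 − (1.4107 + 0.10524) = 0.83503 g → mol O = 0.83503 ÷ 15.999 = 0.052193 mol
Divide by the smallest (0.052193 mol): C 2.250, H 2.000, O 1.000
Multiplying each by 4 gives whole numbers: C 9.00, H 8.00, O 4.00
Empirical formula: C9H8O4
Empirical-formula mass = 180.16 g/mol; 360 ÷ 180.16 ≈ 2, so the molecular formula is C18H16O8.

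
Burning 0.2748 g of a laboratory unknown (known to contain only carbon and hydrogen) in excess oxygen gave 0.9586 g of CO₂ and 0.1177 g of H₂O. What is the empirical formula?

mol C = 0.9586 g CO₂ ÷ 44.009 g/mol = 0.021782 mol
mol H = 2 × 0.1177 g H₂O ÷ 18.015 g/mol = 0.013067 mol
Divide by the smallest (0.013067 mol): C 1.667, H 1.000
Multiplying each by 3 gives whole numbers: C 5.00, H 3.00

C5H3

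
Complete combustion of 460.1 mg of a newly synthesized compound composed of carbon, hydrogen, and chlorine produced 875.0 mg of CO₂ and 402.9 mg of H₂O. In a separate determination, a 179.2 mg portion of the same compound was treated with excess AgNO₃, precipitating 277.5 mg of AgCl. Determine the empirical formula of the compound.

mol C = 0.8750 g CO₂ ÷ 44.009 g/mol = 0.019882 mol
mol H = 2 × 0.4029 g H₂O ÷ 18.015 g/mol = 0.044729 mol
From the AgCl data: mol Cl per gram of compound = (0.2775 ÷ 143.318) ÷ 0.1792 = 0.010805 mol/g, so in the 0.4601 g combustion sample mol Cl = 0.0049714 mol
Divide by the smallest (0.0049714 mol): C 3.999, H 8.997, Cl 1.000

C4H9Cl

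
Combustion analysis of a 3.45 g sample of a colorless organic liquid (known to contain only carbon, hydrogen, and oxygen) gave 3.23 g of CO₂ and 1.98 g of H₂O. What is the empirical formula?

mol C = 3.23 g CO₂ ÷ 44.009 g/mol = 0.07339 mol
mol H = 2 × 1.98 g H₂O ÷ 18.015 g/mol = 0.2198 mol
mass O = 3.45 − (0.8815 + 0.2216) = 2.347 g → mol O = 2.347 ÷ 15.999 = 0.1467 mol
Divide by the smallest (0.07339 mol): C 1.000, H 2.995, O 1.999

CH3O2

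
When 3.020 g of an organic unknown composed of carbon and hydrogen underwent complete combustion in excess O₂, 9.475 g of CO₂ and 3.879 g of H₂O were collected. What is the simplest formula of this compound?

mol C = 9.475 g CO₂ ÷ 44.009 g/mol = 0.21530 mol
mol H = 2 × 3.879 g H₂O ÷ 18.015 g/mol = 0.43064 mol
Divide by the smallest (0.21530 mol): C 1.000, H 2.000

CH2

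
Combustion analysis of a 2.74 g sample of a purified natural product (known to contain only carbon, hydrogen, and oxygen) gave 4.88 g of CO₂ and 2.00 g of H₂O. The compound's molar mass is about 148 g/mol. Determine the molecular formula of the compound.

C6H12O4

mol C = 4.88 g CO₂ ÷ 44.009 g/mol = 0.1109 mol
mol H = 2 × 2.00 g H₂O ÷ 18.015 g/mol = 0.2220 mol
mass O = 2.74 − (1.332 + 0.2238) = 1.184 g → mol O = 1.184 ÷ 15.999 = 0.07403 mol
Divide by the smallest (0.07403 mol): C 1.498, H 2.999, O 1.000
Multiplying each by 2 gives whole numbers: C 3.00, H 6.00, O 2.00
Empirical formula: C3H6O2
Empirical-formula mass = 74.08 g/mol; 148 ÷ 74.08 ≈ 2, so the molecular formula is C6H12O4.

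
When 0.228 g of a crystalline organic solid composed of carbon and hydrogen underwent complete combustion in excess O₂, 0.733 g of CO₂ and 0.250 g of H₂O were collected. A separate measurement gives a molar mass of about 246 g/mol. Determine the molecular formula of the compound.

mol C = 0.733 g CO₂ ÷ 44.009 g/mol = 0.01666 mol
mol H = 2 × 0.250 g H₂O ÷ 18.015 g/mol = 0.02775 mol
Divide by the smallest (0.01666 mol): C 1.000, H 1.666
Multiplying each by 3 gives whole numbers: C 3.00, H 5.00
Empirical formula: C3H5
Empirical-formula mass = 41.07 g/mol; 246 ÷ 41.07 ≈ 6, so the molecular formula is C18H30.

C18H30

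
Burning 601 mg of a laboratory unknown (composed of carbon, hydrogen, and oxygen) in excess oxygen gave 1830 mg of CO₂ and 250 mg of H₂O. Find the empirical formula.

C9H6O

mol C = 1.83 g CO₂ ÷ 44.009 g/mol = 0.04158 mol
mol H = 2 × 0.250 g H₂O ÷ 18.015 g/mol = 0.02775 mol
mass O = 0.601 − (0.4994 + 0.02798) = 0.07358 g → mol O = 0.07358 ÷ 15.999 = 0.004599 mol
Divide by the smallest (0.004599 mol): C 9.042, H 6.035, O 1.000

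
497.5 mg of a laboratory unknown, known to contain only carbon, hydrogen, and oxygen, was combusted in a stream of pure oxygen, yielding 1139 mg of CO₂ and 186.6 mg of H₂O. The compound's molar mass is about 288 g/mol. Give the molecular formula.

mol C = 1.139 g CO₂ ÷ 44.009 g/mol = 0.025881 mol
mol H = 2 × 0.1866 g H₂O ÷ 18.015 g/mol = 0.020716 mol
mass O = 0.4975 − (0.31086 + 0.020882) = 0.16576 g → mol O = 0.16576 ÷ 15.999 = 0.010361 mol
Divide by the smallest (0.010361 mol): C 2.498, H 1.999, O 1.000
Multiplying each by 2 gives whole numbers: C 5.00, H 4.00, O 2.00
Empirical formula: C5H4O2
Empirical-formula mass = 96.08 g/mol; 288 ÷ 96.08 ≈ 3, so the molecular formula is C15H12O6.

C15H12O6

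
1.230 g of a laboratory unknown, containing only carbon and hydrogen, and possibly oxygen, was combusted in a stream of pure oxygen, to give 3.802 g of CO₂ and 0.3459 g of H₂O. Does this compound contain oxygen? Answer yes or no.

mol C = 3.802 g CO₂ ÷ 44.009 g/mol = 0.086391 mol
mol H = 2 × 0.3459 g H₂O ÷ 18.015 g/mol = 0.038401 mol
C and H account for only 1.0764 g of the 1.230 g sample; the remaining 0.15364 g must be oxygen.

yes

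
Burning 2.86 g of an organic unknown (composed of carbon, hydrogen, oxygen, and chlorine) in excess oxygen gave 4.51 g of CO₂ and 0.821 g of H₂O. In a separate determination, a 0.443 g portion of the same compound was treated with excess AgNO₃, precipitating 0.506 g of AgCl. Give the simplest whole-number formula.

mol C = 4.51 g CO₂ ÷ 44.009 g/mol = 0.1025 mol
mol H = 2 × 0.821 g H₂O ÷ 18.015 g/mol = 0.09115 mol
From the AgCl data: mol Cl per gram of compound = (0.506 ÷ 143.318) ÷ 0.443 = 0.007970 mol/g, so in the 2.86 g combustion sample mol Cl = 0.02279 mol
mass O = 2.86 − (1.231 + 0.09188 + 0.8080) = 0.7292 g → mol O = 0.7292 ÷ 15.999 = 0.04558 mol
Divide by the smallest (0.02279 mol): C 4.496, H 3.999, Cl 1.000, O 2.000
Multiplying each by 2 gives whole numbers: C 8.99, H 8.00, Cl 2.00, O 4.00

C9H8Cl2O4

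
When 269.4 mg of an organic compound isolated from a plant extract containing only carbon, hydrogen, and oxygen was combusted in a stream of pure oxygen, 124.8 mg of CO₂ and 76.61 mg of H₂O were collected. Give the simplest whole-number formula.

CH3O5

mol C = 0.1248 g CO₂ ÷ 44.009 g/mol = 0.0028358 mol
mol H = 2 × 0.07661 g H₂O ÷ 18.015 g/mol = 0.0085051 mol
mass O = 0.2694 − (0.034061 + 0.0085732) = 0.22677 g → mol O = 0.22677 ÷ 15.999 = 0.014174 mol
Divide by the smallest (0.0028358 mol): C 1.000, H 2.999, O 4.998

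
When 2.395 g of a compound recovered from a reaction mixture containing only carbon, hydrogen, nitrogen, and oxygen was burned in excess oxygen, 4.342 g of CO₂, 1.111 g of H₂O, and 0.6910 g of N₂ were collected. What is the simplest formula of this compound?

mol C = 4.342 g CO₂ ÷ 44.009 g/mol = 0.098662 mol
mol H = 2 × 1.111 g H₂O ÷ 18.015 g/mol = 0.12334 mol
mol N = 2 × 0.6910 g N₂ ÷ 28.014 g/mol = 0.049332 mol
mass O = 2.395 − (1.1850 + 0.12433 + 0.69100) = 0.39465 g → mol O = 0.39465 ÷ 15.999 = 0.024667 mol
Divide by the smallest (0.024667 mol): C 4.000, H 5.000, N 2.000, O 1.000

C4H5N2O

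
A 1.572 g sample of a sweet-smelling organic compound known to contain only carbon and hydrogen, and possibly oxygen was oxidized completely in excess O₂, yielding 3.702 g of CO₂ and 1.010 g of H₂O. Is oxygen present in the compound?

mol C = 3.702 g CO₂ ÷ 44.009 g/mol = 0.084119 mol
mol H = 2 × 1.010 g H₂O ÷ 18.015 g/mol = 0.11213 mol
C and H account for only 1.1234 g of the 1.572 g sample; the remaining 0.44862 g must be oxygen.

yes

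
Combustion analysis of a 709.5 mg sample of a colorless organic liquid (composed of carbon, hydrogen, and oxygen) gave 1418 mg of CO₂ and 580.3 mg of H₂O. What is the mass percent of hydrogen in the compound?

mol C = 1.418 g CO₂ ÷ 44.009 g/mol = 0.032221 mol
mol H = 2 × 0.5803 g H₂O ÷ 18.015 g/mol = 0.064424 mol
mass O = 0.7095 − (0.38700 + 0.064939) = 0.25756 g → mol O = 0.25756 ÷ 15.999 = 0.016098 mol
mass % H = 0.064939 g ÷ 0.7095 g × 100%

9.15%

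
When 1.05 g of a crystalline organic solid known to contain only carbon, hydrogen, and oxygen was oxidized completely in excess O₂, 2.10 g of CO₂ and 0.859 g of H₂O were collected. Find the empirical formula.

mol C = 2.10 g CO₂ ÷ 44.009 g/mol = 0.04772 mol
mol H = 2 × 0.859 g H₂O ÷ 18.015 g/mol = 0.09536 mol
mass O = 1.05 − (0.5731 + 0.09613) = 0.3807 g → mol O = 0.3807 ÷ 15.999 = 0.02380 mol
Divide by the smallest (0.02380 mol): C 2.005, H 4.007, O 1.000

C2H4O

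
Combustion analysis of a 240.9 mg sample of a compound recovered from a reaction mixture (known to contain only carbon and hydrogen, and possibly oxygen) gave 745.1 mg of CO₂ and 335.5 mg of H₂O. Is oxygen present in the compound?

mol C = 0.7451 g CO₂ ÷ 44.009 g/mol = 0.016931 mol
mol H = 2 × 0.3355 g H₂O ÷ 18.015 g/mol = 0.037247 mol
C and H together account for 0.24090 g — essentially the entire 0.2409 g sample — so the compound contains no oxygen.

no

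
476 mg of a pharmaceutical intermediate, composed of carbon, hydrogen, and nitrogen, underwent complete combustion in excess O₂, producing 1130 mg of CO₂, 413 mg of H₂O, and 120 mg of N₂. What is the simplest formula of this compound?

C9H16N3

mol C = 1.13 g CO₂ ÷ 44.009 g/mol = 0.02568 mol
mol H = 2 × 0.413 g H₂O ÷ 18.015 g/mol = 0.04585 mol
mol N = 2 × 0.120 g N₂ ÷ 28.014 g/mol = 0.008567 mol
Divide by the smallest (0.008567 mol): C 2.997, H 5.352, N 1.000
Multiplying each by 3 gives whole numbers: C 8.99, H 16.06, N 3.00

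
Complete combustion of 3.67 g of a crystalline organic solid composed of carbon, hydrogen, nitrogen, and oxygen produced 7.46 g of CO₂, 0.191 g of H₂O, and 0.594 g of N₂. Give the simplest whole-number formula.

C8HN2O3

mol C = 7.46 g CO₂ ÷ 44.009 g/mol = 0.1695 mol
mol H = 2 × 0.191 g H₂O ÷ 18.015 g/mol = 0.02120 mol
mol N = 2 × 0.594 g N₂ ÷ 28.014 g/mol = 0.04241 mol
mass O = 3.67 − (2.036 + 0.02137 + 0.5940) = 1.019 g → mol O = 1.019 ÷ 15.999 = 0.06367 mol
Divide by the smallest (0.02120 mol): C 7.994, H 1.000, N 2.000, O 3.003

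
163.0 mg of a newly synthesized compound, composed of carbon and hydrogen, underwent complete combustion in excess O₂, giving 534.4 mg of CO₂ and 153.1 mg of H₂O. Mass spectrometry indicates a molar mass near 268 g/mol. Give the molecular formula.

mol C = 0.5344 g CO₂ ÷ 44.009 g/mol = 0.012143 mol
mol H = 2 × 0.1531 g H₂O ÷ 18.015 g/mol = 0.016997 mol
Divide by the smallest (0.012143 mol): C 1.000, H 1.400
Multiplying each by 5 gives whole numbers: C 5.00, H 7.00
Empirical formula: C5H7
Empirical-formula mass = 67.11 g/mol; 268 ÷ 67.11 ≈ 4, so the molecular formula is C20H28.

C20H28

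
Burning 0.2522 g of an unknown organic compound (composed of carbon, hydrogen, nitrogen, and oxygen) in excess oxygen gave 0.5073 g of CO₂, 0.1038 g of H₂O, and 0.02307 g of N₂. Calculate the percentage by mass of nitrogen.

mol C = 0.5073 g CO₂ ÷ 44.009 g/mol = 0.011527 mol
mol H = 2 × 0.1038 g H₂O ÷ 18.015 g/mol = 0.011524 mol
mol N = 2 × 0.02307 g N₂ ÷ 28.014 g/mol = 0.0016470 mol
mass O = 0.2522 − (0.13845 + 0.011616 + 0.023070) = 0.079061 g → mol O = 0.079061 ÷ 15.999 = 0.0049416 mol
mass % N = 0.023070 g ÷ 0.2522 g × 100%

9.15%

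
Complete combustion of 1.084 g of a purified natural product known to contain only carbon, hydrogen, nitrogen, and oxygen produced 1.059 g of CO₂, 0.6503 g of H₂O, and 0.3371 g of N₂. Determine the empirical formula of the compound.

mol C = 1.059 g CO₂ ÷ 44.009 g/mol = 0.024063 mol
mol H = 2 × 0.6503 g H₂O ÷ 18.015 g/mol = 0.072195 mol
mol N = 2 × 0.3371 g N₂ ÷ 28.014 g/mol = 0.024067 mol
mass O = 1.084 − (0.28902 + 0.072773 + 0.33710) = 0.38510 g → mol O = 0.38510 ÷ 15.999 = 0.024070 mol
Divide by the smallest (0.024063 mol): C 1.000, H 3.000, N 1.000, O 1.000

CH3NO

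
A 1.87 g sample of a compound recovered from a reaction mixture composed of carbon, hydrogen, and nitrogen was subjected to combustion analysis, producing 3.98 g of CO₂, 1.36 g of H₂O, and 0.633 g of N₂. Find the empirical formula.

C6H10N3

mol C = 3.98 g CO₂ ÷ 44.009 g/mol = 0.09044 mol
mol H = 2 × 1.36 g H₂O ÷ 18.015 g/mol = 0.1510 mol
mol N = 2 × 0.633 g N₂ ÷ 28.014 g/mol = 0.04519 mol
Divide by the smallest (0.04519 mol): C 2.001, H 3.341, N 1.000
Multiplying each by 3 gives whole numbers: C 6.00, H 10.02, N 3.00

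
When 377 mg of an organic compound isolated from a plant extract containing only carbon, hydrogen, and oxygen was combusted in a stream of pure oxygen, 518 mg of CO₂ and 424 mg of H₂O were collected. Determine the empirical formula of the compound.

CH4O

mol C = 0.518 g CO₂ ÷ 44.009 g/mol = 0.01177 mol
mol H = 2 × 0.424 g H₂O ÷ 18.015 g/mol = 0.04707 mol
mass O = 0.377 − (0.1414 + 0.04745) = 0.1882 g → mol O = 0.1882 ÷ 15.999 = 0.01176 mol
Divide by the smallest (0.01176 mol): C 1.001, H 4.002, O 1.000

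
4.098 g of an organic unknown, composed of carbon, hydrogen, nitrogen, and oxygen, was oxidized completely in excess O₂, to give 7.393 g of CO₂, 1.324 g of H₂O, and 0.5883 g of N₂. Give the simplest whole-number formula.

C8H7N2O4

mol C = 7.393 g CO₂ ÷ 44.009 g/mol = 0.16799 mol
mol H = 2 × 1.324 g H₂O ÷ 18.015 g/mol = 0.14699 mol
mol N = 2 × 0.5883 g N₂ ÷ 28.014 g/mol = 0.042000 mol
mass O = 4.098 − (2.0177 + 0.14816 + 0.58830) = 1.3438 g → mol O = 1.3438 ÷ 15.999 = 0.083994 mol
Divide by the smallest (0.042000 mol): C 4.000, H 3.500, N 1.000, O 2.000
Multiplying each by 2 gives whole numbers: C 8.00, H 7.00, N 2.00, O 4.00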